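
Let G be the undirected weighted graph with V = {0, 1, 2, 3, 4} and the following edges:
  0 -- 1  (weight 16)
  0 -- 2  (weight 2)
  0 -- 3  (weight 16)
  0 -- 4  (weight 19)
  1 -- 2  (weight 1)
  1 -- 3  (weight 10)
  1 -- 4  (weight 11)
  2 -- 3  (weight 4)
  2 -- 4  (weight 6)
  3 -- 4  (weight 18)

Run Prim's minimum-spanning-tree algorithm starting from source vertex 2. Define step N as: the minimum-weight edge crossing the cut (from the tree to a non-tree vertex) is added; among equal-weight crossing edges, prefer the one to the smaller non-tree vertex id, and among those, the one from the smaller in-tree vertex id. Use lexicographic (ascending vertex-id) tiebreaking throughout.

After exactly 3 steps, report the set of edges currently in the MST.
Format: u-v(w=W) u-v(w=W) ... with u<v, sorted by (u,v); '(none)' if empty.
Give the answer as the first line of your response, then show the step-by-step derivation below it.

0-2(w=2) 1-2(w=1) 2-3(w=4)

step 1: add edge 1-2 (w=1); MST = {1-2(w=1)}
step 2: add edge 0-2 (w=2); MST = {0-2(w=2) 1-2(w=1)}
step 3: add edge 2-3 (w=4); MST = {0-2(w=2) 1-2(w=1) 2-3(w=4)}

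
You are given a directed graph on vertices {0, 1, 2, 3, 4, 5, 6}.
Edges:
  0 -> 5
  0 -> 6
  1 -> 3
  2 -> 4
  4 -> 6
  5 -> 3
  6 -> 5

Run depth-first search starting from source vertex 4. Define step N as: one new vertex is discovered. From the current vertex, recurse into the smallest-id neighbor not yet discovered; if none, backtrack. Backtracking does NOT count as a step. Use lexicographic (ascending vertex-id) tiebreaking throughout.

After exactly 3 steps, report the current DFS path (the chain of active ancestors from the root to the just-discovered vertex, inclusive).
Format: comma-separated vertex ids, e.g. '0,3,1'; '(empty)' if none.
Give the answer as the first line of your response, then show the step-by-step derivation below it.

4,6,5

step 1: discover 4; path=4; order=4
step 2: discover 6; path=4>6; order=4,6
step 3: discover 5; path=4>6>5; order=4,6,5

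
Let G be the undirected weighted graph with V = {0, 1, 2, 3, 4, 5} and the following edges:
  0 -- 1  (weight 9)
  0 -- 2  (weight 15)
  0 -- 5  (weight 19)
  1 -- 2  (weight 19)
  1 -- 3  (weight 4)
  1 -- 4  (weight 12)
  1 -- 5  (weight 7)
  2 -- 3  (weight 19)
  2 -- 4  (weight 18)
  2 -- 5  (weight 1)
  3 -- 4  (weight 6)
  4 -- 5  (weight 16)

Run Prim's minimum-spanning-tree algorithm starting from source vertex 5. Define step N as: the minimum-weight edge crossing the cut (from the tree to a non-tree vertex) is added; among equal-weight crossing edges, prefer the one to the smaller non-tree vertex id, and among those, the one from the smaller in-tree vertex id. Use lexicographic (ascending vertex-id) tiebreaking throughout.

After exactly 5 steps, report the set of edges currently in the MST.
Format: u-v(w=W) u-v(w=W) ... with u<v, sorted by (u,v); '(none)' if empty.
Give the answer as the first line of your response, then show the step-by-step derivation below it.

0-1(w=9) 1-3(w=4) 1-5(w=7) 2-5(w=1) 3-4(w=6)

step 1: add edge 2-5 (w=1); MST = {2-5(w=1)}
step 2: add edge 1-5 (w=7); MST = {1-5(w=7) 2-5(w=1)}
step 3: add edge 1-3 (w=4); MST = {1-3(w=4) 1-5(w=7) 2-5(w=1)}
step 4: add edge 3-4 (w=6); MST = {1-3(w=4) 1-5(w=7) 2-5(w=1) 3-4(w=6)}
step 5: add edge 0-1 (w=9); MST = {0-1(w=9) 1-3(w=4) 1-5(w=7) 2-5(w=1) 3-4(w=6)}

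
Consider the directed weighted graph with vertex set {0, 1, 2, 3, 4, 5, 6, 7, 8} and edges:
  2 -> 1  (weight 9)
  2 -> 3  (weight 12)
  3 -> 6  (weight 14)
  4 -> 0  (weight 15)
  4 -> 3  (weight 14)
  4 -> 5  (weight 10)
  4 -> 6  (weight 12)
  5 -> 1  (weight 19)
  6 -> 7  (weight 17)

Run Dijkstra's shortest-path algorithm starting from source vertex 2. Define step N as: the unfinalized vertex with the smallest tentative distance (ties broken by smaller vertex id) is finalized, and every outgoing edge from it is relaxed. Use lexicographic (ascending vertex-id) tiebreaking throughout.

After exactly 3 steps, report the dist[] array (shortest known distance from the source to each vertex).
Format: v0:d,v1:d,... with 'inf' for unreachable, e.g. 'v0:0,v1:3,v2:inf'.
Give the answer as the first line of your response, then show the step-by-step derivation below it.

v0:inf,v1:9,v2:0,v3:12,v4:inf,v5:inf,v6:26,v7:inf,v8:inf

step 1: dist = v0:inf,v1:9,v2:0,v3:12,v4:inf,v5:inf,v6:inf,v7:inf,v8:inf
step 2: dist = v0:inf,v1:9,v2:0,v3:12,v4:inf,v5:inf,v6:inf,v7:inf,v8:inf
step 3: dist = v0:inf,v1:9,v2:0,v3:12,v4:inf,v5:inf,v6:26,v7:inf,v8:inf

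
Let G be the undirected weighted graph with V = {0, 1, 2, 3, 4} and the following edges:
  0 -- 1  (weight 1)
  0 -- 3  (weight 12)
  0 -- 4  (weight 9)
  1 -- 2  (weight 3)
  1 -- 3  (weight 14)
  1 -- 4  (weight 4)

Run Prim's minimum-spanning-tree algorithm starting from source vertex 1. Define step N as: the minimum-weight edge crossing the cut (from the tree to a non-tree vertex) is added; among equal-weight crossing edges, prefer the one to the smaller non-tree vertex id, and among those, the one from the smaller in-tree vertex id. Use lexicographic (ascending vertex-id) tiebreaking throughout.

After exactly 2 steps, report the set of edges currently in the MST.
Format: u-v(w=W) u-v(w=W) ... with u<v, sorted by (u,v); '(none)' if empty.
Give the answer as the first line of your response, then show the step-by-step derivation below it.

0-1(w=1) 1-2(w=3)

step 1: add edge 0-1 (w=1); MST = {0-1(w=1)}
step 2: add edge 1-2 (w=3); MST = {0-1(w=1) 1-2(w=3)}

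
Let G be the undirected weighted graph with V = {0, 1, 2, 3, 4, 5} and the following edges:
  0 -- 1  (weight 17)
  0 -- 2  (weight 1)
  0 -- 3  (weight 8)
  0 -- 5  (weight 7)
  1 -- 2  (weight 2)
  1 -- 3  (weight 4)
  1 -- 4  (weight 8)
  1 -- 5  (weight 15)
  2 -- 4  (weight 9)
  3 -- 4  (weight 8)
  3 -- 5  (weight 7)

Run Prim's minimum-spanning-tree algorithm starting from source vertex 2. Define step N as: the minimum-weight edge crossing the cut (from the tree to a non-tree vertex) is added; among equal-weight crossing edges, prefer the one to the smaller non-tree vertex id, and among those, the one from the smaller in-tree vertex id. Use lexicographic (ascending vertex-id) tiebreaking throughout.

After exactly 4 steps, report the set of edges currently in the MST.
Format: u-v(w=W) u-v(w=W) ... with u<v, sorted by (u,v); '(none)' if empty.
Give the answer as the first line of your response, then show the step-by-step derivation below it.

0-2(w=1) 0-5(w=7) 1-2(w=2) 1-3(w=4)

step 1: add edge 0-2 (w=1); MST = {0-2(w=1)}
step 2: add edge 1-2 (w=2); MST = {0-2(w=1) 1-2(w=2)}
step 3: add edge 1-3 (w=4); MST = {0-2(w=1) 1-2(w=2) 1-3(w=4)}
step 4: add edge 0-5 (w=7); MST = {0-2(w=1) 0-5(w=7) 1-2(w=2) 1-3(w=4)}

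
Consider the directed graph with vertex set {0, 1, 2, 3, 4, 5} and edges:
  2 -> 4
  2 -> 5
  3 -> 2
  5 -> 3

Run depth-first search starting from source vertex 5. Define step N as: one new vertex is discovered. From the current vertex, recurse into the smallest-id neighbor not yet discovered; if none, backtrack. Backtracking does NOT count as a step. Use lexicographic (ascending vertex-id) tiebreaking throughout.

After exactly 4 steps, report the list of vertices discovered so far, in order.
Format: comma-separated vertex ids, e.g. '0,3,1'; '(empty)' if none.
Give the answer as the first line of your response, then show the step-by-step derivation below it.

5,3,2,4

step 1: discover 5; path=5; order=5
step 2: discover 3; path=5>3; order=5,3
step 3: discover 2; path=5>3>2; order=5,3,2
step 4: discover 4; path=5>3>2>4; order=5,3,2,4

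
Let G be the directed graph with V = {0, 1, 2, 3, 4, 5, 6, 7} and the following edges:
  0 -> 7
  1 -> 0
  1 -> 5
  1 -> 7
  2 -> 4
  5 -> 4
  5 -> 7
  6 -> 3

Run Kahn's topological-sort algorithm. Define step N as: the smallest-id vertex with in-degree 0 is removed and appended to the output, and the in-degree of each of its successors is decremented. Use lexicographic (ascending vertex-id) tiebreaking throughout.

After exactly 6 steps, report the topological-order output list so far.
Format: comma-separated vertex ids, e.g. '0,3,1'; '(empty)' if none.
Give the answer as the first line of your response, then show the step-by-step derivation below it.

1,0,2,5,4,6

step 1: output 1; order=[1]; indeg=(0,0,0,1,2,0,0,2)
step 2: output 0; order=[1,0]; indeg=(0,0,0,1,2,0,0,1)
step 3: output 2; order=[1,0,2]; indeg=(0,0,0,1,1,0,0,1)
step 4: output 5; order=[1,0,2,5]; indeg=(0,0,0,1,0,0,0,0)
step 5: output 4; order=[1,0,2,5,4]; indeg=(0,0,0,1,0,0,0,0)
step 6: output 6; order=[1,0,2,5,4,6]; indeg=(0,0,0,0,0,0,0,0)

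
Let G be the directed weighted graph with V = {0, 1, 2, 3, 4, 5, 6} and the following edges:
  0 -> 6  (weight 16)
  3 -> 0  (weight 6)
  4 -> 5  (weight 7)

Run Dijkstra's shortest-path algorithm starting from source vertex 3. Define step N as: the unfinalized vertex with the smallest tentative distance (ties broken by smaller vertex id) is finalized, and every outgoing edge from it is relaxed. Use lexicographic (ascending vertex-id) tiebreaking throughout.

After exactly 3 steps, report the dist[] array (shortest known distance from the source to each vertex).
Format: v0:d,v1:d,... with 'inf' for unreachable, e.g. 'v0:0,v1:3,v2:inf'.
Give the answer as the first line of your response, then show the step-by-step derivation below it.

v0:6,v1:inf,v2:inf,v3:0,v4:inf,v5:inf,v6:22

step 1: dist = v0:6,v1:inf,v2:inf,v3:0,v4:inf,v5:inf,v6:inf
step 2: dist = v0:6,v1:inf,v2:inf,v3:0,v4:inf,v5:inf,v6:22
step 3: dist = v0:6,v1:inf,v2:inf,v3:0,v4:inf,v5:inf,v6:22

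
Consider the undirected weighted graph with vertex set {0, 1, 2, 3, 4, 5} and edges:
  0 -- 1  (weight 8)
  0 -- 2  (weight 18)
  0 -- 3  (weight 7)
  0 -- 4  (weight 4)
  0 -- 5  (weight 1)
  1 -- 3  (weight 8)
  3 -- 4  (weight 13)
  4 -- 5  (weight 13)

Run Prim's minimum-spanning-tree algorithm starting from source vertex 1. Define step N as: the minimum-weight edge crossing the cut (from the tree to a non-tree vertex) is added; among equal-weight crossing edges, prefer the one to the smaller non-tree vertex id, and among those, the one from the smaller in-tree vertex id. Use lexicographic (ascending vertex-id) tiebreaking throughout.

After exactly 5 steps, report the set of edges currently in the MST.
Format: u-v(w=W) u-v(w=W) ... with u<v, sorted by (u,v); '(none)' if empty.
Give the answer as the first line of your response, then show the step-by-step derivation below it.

0-1(w=8) 0-2(w=18) 0-3(w=7) 0-4(w=4) 0-5(w=1)

step 1: add edge 0-1 (w=8); MST = {0-1(w=8)}
step 2: add edge 0-5 (w=1); MST = {0-1(w=8) 0-5(w=1)}
step 3: add edge 0-4 (w=4); MST = {0-1(w=8) 0-4(w=4) 0-5(w=1)}
step 4: add edge 0-3 (w=7); MST = {0-1(w=8) 0-3(w=7) 0-4(w=4) 0-5(w=1)}
step 5: add edge 0-2 (w=18); MST = {0-1(w=8) 0-2(w=18) 0-3(w=7) 0-4(w=4) 0-5(w=1)}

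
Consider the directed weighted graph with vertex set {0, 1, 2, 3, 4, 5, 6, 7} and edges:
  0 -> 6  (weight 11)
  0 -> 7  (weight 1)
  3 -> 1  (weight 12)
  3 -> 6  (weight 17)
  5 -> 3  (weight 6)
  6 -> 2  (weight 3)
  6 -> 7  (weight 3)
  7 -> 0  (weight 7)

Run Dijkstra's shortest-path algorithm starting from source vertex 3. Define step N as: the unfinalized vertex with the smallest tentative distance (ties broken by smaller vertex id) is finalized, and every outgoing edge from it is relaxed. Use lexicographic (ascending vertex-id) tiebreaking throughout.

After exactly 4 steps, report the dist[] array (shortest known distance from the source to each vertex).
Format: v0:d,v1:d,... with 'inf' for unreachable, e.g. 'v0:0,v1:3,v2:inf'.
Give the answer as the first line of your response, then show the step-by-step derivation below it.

v0:inf,v1:12,v2:20,v3:0,v4:inf,v5:inf,v6:17,v7:20

step 1: dist = v0:inf,v1:12,v2:inf,v3:0,v4:inf,v5:inf,v6:17,v7:inf
step 2: dist = v0:inf,v1:12,v2:inf,v3:0,v4:inf,v5:inf,v6:17,v7:inf
step 3: dist = v0:inf,v1:12,v2:20,v3:0,v4:inf,v5:inf,v6:17,v7:20
step 4: dist = v0:inf,v1:12,v2:20,v3:0,v4:inf,v5:inf,v6:17,v7:20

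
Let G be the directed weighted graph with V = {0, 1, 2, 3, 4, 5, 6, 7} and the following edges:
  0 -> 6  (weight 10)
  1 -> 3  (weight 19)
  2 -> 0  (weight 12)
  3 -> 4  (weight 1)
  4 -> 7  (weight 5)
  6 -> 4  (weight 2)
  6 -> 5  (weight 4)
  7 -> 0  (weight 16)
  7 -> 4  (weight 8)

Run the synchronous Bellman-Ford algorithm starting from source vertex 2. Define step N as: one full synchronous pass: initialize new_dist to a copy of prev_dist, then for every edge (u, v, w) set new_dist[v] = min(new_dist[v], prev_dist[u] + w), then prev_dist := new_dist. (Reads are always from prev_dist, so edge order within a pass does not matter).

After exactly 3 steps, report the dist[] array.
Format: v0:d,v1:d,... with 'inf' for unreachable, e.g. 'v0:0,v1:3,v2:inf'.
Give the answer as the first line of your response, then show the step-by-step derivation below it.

v0:12,v1:inf,v2:0,v3:inf,v4:24,v5:26,v6:22,v7:inf

step 1: dist = v0:12,v1:inf,v2:0,v3:inf,v4:inf,v5:inf,v6:inf,v7:inf
step 2: dist = v0:12,v1:inf,v2:0,v3:inf,v4:inf,v5:inf,v6:22,v7:inf
step 3: dist = v0:12,v1:inf,v2:0,v3:inf,v4:24,v5:26,v6:22,v7:inf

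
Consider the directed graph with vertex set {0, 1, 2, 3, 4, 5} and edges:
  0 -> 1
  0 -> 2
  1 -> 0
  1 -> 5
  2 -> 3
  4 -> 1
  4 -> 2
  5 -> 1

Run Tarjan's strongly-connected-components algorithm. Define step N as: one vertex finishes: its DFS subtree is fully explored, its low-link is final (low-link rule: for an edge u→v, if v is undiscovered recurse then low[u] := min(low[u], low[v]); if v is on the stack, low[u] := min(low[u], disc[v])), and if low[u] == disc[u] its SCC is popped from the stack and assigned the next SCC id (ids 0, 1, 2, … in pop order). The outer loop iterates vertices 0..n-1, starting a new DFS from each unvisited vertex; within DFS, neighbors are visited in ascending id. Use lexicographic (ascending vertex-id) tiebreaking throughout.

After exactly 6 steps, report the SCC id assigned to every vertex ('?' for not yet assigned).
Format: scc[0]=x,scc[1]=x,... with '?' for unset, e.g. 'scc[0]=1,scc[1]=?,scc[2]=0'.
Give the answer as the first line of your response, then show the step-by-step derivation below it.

scc[0]=2,scc[1]=2,scc[2]=1,scc[3]=0,scc[4]=3,scc[5]=2

step 1: low=(low[0]=0,low[1]=0,low[2]=?,low[3]=?,low[4]=?,low[5]=1); scc=(scc[0]=?,scc[1]=?,scc[2]=?,scc[3]=?,scc[4]=?,scc[5]=?)
step 2: low=(low[0]=0,low[1]=0,low[2]=?,low[3]=?,low[4]=?,low[5]=1); scc=(scc[0]=?,scc[1]=?,scc[2]=?,scc[3]=?,scc[4]=?,scc[5]=?)
step 3: low=(low[0]=0,low[1]=0,low[2]=3,low[3]=4,low[4]=?,low[5]=1); scc=(scc[0]=?,scc[1]=?,scc[2]=?,scc[3]=0,scc[4]=?,scc[5]=?)
step 4: low=(low[0]=0,low[1]=0,low[2]=3,low[3]=4,low[4]=?,low[5]=1); scc=(scc[0]=?,scc[1]=?,scc[2]=1,scc[3]=0,scc[4]=?,scc[5]=?)
step 5: low=(low[0]=0,low[1]=0,low[2]=3,low[3]=4,low[4]=?,low[5]=1); scc=(scc[0]=2,scc[1]=2,scc[2]=1,scc[3]=0,scc[4]=?,scc[5]=2)
step 6: low=(low[0]=0,low[1]=0,low[2]=3,low[3]=4,low[4]=5,low[5]=1); scc=(scc[0]=2,scc[1]=2,scc[2]=1,scc[3]=0,scc[4]=3,scc[5]=2)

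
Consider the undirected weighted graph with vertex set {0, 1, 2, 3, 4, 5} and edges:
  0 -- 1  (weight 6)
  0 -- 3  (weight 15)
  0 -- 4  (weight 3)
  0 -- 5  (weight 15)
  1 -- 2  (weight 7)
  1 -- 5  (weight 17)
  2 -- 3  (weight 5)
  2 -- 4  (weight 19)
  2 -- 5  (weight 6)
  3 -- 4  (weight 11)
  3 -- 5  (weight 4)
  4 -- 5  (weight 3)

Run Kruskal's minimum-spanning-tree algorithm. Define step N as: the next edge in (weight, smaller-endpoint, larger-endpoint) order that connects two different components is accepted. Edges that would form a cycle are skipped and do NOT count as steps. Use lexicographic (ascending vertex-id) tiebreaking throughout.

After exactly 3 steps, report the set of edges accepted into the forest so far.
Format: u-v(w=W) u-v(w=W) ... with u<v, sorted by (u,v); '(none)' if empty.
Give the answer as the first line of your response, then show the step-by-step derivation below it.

0-4(w=3) 3-5(w=4) 4-5(w=3)

step 1: add edge 0-4 (w=3); MST = {0-4(w=3)}
step 2: add edge 4-5 (w=3); MST = {0-4(w=3) 4-5(w=3)}
step 3: add edge 3-5 (w=4); MST = {0-4(w=3) 3-5(w=4) 4-5(w=3)}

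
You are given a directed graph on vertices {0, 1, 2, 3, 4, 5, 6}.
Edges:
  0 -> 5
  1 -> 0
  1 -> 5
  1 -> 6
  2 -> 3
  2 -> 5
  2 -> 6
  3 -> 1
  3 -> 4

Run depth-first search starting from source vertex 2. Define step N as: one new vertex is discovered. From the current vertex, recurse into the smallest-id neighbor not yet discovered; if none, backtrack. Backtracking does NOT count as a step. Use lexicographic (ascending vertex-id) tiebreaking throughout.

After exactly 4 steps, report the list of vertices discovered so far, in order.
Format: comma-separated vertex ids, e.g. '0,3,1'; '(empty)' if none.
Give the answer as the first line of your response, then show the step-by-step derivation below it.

2,3,1,0

step 1: discover 2; path=2; order=2
step 2: discover 3; path=2>3; order=2,3
step 3: discover 1; path=2>3>1; order=2,3,1
step 4: discover 0; path=2>3>1>0; order=2,3,1,0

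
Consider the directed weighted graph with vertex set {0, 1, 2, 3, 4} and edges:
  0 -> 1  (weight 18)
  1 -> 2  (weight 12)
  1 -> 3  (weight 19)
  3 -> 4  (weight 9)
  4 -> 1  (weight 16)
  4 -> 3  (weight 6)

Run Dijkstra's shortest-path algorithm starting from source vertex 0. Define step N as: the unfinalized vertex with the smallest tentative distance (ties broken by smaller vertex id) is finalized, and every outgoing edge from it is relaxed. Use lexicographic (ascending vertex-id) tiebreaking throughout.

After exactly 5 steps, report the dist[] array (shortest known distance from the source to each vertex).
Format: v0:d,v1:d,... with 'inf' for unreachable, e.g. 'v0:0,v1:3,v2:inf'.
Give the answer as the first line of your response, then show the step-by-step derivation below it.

v0:0,v1:18,v2:30,v3:37,v4:46

step 1: dist = v0:0,v1:18,v2:inf,v3:inf,v4:inf
step 2: dist = v0:0,v1:18,v2:30,v3:37,v4:inf
step 3: dist = v0:0,v1:18,v2:30,v3:37,v4:inf
step 4: dist = v0:0,v1:18,v2:30,v3:37,v4:46
step 5: dist = v0:0,v1:18,v2:30,v3:37,v4:46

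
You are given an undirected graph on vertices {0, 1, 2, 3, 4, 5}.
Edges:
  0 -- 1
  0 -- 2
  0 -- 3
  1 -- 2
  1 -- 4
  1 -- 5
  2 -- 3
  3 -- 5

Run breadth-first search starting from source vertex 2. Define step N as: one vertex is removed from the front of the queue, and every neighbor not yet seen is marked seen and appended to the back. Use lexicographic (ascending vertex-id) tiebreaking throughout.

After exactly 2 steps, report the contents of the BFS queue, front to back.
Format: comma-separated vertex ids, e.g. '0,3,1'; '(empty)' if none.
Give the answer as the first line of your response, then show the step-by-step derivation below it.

1,3

step 1: dequeue 2; queue=[0,1,3]; order=2
step 2: dequeue 0; queue=[1,3]; order=2,0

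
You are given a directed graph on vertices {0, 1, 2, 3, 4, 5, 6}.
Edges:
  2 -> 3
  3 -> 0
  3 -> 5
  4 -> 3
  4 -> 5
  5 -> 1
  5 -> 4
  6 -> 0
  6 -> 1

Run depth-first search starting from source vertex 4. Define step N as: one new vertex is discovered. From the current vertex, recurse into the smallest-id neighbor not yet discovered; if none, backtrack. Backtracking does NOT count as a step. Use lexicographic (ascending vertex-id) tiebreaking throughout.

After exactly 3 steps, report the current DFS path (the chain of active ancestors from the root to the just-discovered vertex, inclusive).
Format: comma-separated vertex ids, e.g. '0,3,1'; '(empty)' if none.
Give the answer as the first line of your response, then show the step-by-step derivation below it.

4,3,0

step 1: discover 4; path=4; order=4
step 2: discover 3; path=4>3; order=4,3
step 3: discover 0; path=4>3>0; order=4,3,0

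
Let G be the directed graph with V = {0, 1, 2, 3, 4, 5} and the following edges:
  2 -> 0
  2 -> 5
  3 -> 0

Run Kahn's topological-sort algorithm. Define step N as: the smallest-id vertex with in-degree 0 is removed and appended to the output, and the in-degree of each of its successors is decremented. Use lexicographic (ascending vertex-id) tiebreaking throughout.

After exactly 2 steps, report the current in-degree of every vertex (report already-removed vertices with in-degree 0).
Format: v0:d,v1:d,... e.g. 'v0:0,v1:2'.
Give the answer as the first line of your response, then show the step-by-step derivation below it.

v0:1,v1:0,v2:0,v3:0,v4:0,v5:0

step 1: output 1; order=[1]; indeg=(2,0,0,0,0,1)
step 2: output 2; order=[1,2]; indeg=(1,0,0,0,0,0)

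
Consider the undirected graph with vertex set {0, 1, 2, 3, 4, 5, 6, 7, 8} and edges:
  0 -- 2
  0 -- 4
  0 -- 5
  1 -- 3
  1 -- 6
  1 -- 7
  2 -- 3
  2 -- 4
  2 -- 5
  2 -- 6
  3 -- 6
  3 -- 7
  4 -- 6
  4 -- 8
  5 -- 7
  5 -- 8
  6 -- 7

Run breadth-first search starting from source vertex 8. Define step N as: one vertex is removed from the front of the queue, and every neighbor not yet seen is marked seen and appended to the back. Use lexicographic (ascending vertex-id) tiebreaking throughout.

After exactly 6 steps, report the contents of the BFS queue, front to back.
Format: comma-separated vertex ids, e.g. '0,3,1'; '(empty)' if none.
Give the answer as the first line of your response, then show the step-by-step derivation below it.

7,3,1

step 1: dequeue 8; queue=[4,5]; order=8
step 2: dequeue 4; queue=[5,0,2,6]; order=8,4
step 3: dequeue 5; queue=[0,2,6,7]; order=8,4,5
step 4: dequeue 0; queue=[2,6,7]; order=8,4,5,0
step 5: dequeue 2; queue=[6,7,3]; order=8,4,5,0,2
step 6: dequeue 6; queue=[7,3,1]; order=8,4,5,0,2,6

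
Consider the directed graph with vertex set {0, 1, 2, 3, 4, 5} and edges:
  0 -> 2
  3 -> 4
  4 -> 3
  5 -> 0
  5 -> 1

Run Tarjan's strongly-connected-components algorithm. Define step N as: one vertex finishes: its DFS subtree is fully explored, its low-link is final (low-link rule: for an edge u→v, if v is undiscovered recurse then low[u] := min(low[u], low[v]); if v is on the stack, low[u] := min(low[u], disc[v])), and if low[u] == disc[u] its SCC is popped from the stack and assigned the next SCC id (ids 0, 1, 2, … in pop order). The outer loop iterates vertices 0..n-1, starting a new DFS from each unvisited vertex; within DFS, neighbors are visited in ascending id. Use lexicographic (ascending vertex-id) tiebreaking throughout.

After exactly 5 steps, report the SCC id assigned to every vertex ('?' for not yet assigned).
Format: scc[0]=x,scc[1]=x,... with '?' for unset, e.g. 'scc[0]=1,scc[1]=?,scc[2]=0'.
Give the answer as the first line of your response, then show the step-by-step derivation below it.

scc[0]=1,scc[1]=2,scc[2]=0,scc[3]=3,scc[4]=3,scc[5]=?

step 1: low=(low[0]=0,low[1]=?,low[2]=1,low[3]=?,low[4]=?,low[5]=?); scc=(scc[0]=?,scc[1]=?,scc[2]=0,scc[3]=?,scc[4]=?,scc[5]=?)
step 2: low=(low[0]=0,low[1]=?,low[2]=1,low[3]=?,low[4]=?,low[5]=?); scc=(scc[0]=1,scc[1]=?,scc[2]=0,scc[3]=?,scc[4]=?,scc[5]=?)
step 3: low=(low[0]=0,low[1]=2,low[2]=1,low[3]=?,low[4]=?,low[5]=?); scc=(scc[0]=1,scc[1]=2,scc[2]=0,scc[3]=?,scc[4]=?,scc[5]=?)
step 4: low=(low[0]=0,low[1]=2,low[2]=1,low[3]=3,low[4]=3,low[5]=?); scc=(scc[0]=1,scc[1]=2,scc[2]=0,scc[3]=?,scc[4]=?,scc[5]=?)
step 5: low=(low[0]=0,low[1]=2,low[2]=1,low[3]=3,low[4]=3,low[5]=?); scc=(scc[0]=1,scc[1]=2,scc[2]=0,scc[3]=3,scc[4]=3,scc[5]=?)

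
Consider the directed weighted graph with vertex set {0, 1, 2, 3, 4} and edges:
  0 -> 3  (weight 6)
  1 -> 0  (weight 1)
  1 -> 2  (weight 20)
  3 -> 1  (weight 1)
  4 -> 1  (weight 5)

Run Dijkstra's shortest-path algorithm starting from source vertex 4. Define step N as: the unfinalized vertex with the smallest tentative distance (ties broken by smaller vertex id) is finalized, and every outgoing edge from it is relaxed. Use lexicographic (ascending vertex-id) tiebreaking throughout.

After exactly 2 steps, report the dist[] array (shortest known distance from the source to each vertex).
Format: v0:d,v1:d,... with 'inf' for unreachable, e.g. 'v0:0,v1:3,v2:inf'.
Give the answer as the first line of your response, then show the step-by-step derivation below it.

v0:6,v1:5,v2:25,v3:inf,v4:0

step 1: dist = v0:inf,v1:5,v2:inf,v3:inf,v4:0
step 2: dist = v0:6,v1:5,v2:25,v3:inf,v4:0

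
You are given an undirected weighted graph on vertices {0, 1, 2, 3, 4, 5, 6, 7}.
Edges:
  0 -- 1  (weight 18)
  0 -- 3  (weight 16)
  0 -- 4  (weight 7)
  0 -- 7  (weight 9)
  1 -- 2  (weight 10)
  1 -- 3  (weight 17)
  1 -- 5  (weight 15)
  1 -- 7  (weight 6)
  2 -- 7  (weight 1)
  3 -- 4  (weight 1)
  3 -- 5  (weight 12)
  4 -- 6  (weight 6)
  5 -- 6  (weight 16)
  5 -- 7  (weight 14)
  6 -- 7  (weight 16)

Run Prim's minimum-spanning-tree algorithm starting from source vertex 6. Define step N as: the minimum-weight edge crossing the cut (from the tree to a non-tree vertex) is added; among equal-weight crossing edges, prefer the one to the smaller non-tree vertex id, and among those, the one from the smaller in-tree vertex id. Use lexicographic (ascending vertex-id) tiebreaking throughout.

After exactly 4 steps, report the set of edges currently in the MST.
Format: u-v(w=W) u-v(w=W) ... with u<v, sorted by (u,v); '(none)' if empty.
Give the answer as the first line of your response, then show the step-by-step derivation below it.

0-4(w=7) 0-7(w=9) 3-4(w=1) 4-6(w=6)

step 1: add edge 4-6 (w=6); MST = {4-6(w=6)}
step 2: add edge 3-4 (w=1); MST = {3-4(w=1) 4-6(w=6)}
step 3: add edge 0-4 (w=7); MST = {0-4(w=7) 3-4(w=1) 4-6(w=6)}
step 4: add edge 0-7 (w=9); MST = {0-4(w=7) 0-7(w=9) 3-4(w=1) 4-6(w=6)}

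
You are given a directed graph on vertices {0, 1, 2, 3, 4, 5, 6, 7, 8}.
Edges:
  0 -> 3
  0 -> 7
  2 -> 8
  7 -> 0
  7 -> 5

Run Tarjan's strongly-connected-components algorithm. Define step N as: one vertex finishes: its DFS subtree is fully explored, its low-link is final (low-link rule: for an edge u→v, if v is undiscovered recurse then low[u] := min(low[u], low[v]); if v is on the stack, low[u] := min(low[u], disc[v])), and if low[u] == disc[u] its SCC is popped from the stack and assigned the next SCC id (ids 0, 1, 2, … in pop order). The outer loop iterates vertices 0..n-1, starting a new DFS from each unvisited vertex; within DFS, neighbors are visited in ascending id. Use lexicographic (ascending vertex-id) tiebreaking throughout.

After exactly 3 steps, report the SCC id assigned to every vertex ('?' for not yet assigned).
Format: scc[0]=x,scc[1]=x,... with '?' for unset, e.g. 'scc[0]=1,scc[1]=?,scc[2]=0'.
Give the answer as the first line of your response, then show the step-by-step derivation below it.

scc[0]=?,scc[1]=?,scc[2]=?,scc[3]=0,scc[4]=?,scc[5]=1,scc[6]=?,scc[7]=?,scc[8]=?

step 1: low=(low[0]=0,low[1]=?,low[2]=?,low[3]=1,low[4]=?,low[5]=?,low[6]=?,low[7]=?,low[8]=?); scc=(scc[0]=?,scc[1]=?,scc[2]=?,scc[3]=0,scc[4]=?,scc[5]=?,scc[6]=?,scc[7]=?,scc[8]=?)
step 2: low=(low[0]=0,low[1]=?,low[2]=?,low[3]=1,low[4]=?,low[5]=3,low[6]=?,low[7]=0,low[8]=?); scc=(scc[0]=?,scc[1]=?,scc[2]=?,scc[3]=0,scc[4]=?,scc[5]=1,scc[6]=?,scc[7]=?,scc[8]=?)
step 3: low=(low[0]=0,low[1]=?,low[2]=?,low[3]=1,low[4]=?,low[5]=3,low[6]=?,low[7]=0,low[8]=?); scc=(scc[0]=?,scc[1]=?,scc[2]=?,scc[3]=0,scc[4]=?,scc[5]=1,scc[6]=?,scc[7]=?,scc[8]=?)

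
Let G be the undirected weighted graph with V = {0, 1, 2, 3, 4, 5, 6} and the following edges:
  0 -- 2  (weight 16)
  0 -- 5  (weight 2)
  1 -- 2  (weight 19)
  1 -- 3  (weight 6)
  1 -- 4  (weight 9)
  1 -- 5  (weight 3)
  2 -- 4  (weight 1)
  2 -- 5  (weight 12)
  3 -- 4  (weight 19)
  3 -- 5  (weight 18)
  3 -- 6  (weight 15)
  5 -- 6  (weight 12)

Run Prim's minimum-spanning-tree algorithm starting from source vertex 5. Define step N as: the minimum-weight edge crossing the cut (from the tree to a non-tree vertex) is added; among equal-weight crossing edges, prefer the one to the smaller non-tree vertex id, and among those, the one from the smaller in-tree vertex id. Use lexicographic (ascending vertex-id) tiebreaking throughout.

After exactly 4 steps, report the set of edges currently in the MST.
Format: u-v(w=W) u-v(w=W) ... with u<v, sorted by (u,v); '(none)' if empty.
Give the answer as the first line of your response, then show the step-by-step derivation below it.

0-5(w=2) 1-3(w=6) 1-4(w=9) 1-5(w=3)

step 1: add edge 0-5 (w=2); MST = {0-5(w=2)}
step 2: add edge 1-5 (w=3); MST = {0-5(w=2) 1-5(w=3)}
step 3: add edge 1-3 (w=6); MST = {0-5(w=2) 1-3(w=6) 1-5(w=3)}
step 4: add edge 1-4 (w=9); MST = {0-5(w=2) 1-3(w=6) 1-4(w=9) 1-5(w=3)}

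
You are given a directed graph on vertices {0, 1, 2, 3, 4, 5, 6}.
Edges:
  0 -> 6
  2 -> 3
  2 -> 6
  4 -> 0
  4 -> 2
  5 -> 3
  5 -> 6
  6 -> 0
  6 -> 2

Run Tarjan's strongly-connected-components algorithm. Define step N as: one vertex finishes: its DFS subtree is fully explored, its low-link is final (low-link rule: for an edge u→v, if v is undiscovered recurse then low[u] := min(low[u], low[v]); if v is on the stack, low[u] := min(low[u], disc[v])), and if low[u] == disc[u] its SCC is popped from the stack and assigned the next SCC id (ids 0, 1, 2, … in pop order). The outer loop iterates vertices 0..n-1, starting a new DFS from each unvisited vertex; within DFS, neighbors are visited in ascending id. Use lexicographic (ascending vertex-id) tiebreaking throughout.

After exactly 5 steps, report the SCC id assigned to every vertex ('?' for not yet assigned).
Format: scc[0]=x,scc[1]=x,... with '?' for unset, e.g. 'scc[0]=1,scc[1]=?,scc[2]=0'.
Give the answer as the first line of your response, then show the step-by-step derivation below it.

scc[0]=1,scc[1]=2,scc[2]=1,scc[3]=0,scc[4]=?,scc[5]=?,scc[6]=1

step 1: low=(low[0]=0,low[1]=?,low[2]=2,low[3]=3,low[4]=?,low[5]=?,low[6]=0); scc=(scc[0]=?,scc[1]=?,scc[2]=?,scc[3]=0,scc[4]=?,scc[5]=?,scc[6]=?)
step 2: low=(low[0]=0,low[1]=?,low[2]=1,low[3]=3,low[4]=?,low[5]=?,low[6]=0); scc=(scc[0]=?,scc[1]=?,scc[2]=?,scc[3]=0,scc[4]=?,scc[5]=?,scc[6]=?)
step 3: low=(low[0]=0,low[1]=?,low[2]=1,low[3]=3,low[4]=?,low[5]=?,low[6]=0); scc=(scc[0]=?,scc[1]=?,scc[2]=?,scc[3]=0,scc[4]=?,scc[5]=?,scc[6]=?)
step 4: low=(low[0]=0,low[1]=?,low[2]=1,low[3]=3,low[4]=?,low[5]=?,low[6]=0); scc=(scc[0]=1,scc[1]=?,scc[2]=1,scc[3]=0,scc[4]=?,scc[5]=?,scc[6]=1)
step 5: low=(low[0]=0,low[1]=4,low[2]=1,low[3]=3,low[4]=?,low[5]=?,low[6]=0); scc=(scc[0]=1,scc[1]=2,scc[2]=1,scc[3]=0,scc[4]=?,scc[5]=?,scc[6]=1)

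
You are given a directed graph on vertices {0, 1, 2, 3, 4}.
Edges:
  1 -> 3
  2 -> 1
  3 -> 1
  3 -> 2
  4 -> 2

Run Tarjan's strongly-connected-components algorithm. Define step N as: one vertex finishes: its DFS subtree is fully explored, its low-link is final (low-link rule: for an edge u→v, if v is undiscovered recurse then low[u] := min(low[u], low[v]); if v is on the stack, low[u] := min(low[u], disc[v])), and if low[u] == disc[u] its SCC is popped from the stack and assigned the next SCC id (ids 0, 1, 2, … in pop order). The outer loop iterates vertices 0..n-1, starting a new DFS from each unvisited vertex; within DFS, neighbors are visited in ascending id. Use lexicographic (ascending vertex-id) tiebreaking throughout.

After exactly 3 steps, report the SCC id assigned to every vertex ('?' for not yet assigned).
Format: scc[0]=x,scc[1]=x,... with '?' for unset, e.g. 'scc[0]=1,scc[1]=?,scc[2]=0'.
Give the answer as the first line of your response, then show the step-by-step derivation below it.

scc[0]=0,scc[1]=?,scc[2]=?,scc[3]=?,scc[4]=?

step 1: low=(low[0]=0,low[1]=?,low[2]=?,low[3]=?,low[4]=?); scc=(scc[0]=0,scc[1]=?,scc[2]=?,scc[3]=?,scc[4]=?)
step 2: low=(low[0]=0,low[1]=1,low[2]=1,low[3]=1,low[4]=?); scc=(scc[0]=0,scc[1]=?,scc[2]=?,scc[3]=?,scc[4]=?)
step 3: low=(low[0]=0,low[1]=1,low[2]=1,low[3]=1,low[4]=?); scc=(scc[0]=0,scc[1]=?,scc[2]=?,scc[3]=?,scc[4]=?)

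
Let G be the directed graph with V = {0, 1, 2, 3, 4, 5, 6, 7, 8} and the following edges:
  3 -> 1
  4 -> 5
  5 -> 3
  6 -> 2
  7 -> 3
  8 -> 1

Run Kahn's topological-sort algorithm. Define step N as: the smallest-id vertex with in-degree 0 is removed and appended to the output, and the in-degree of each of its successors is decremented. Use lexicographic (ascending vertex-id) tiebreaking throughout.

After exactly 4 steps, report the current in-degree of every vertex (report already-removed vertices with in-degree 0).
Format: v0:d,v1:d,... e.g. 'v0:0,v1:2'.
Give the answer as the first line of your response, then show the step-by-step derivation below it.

v0:0,v1:2,v2:0,v3:1,v4:0,v5:0,v6:0,v7:0,v8:0

step 1: output 0; order=[0]; indeg=(0,2,1,2,0,1,0,0,0)
step 2: output 4; order=[0,4]; indeg=(0,2,1,2,0,0,0,0,0)
step 3: output 5; order=[0,4,5]; indeg=(0,2,1,1,0,0,0,0,0)
step 4: output 6; order=[0,4,5,6]; indeg=(0,2,0,1,0,0,0,0,0)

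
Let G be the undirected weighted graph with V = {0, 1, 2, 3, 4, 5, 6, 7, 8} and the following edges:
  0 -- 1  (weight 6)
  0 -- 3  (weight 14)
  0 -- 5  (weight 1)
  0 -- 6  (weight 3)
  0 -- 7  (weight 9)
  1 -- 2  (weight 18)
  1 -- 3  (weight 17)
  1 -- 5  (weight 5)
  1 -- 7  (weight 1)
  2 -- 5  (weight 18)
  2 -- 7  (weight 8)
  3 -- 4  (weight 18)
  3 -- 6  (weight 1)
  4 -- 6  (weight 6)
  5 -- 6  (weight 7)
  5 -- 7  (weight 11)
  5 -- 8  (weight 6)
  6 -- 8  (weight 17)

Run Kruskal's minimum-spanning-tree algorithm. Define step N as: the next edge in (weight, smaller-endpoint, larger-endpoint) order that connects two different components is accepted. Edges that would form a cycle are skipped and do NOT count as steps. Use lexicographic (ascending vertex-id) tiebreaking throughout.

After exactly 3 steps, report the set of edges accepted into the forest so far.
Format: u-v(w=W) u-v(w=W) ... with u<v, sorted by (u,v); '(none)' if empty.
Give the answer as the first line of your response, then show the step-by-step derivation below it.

0-5(w=1) 1-7(w=1) 3-6(w=1)

step 1: add edge 0-5 (w=1); MST = {0-5(w=1)}
step 2: add edge 1-7 (w=1); MST = {0-5(w=1) 1-7(w=1)}
step 3: add edge 3-6 (w=1); MST = {0-5(w=1) 1-7(w=1) 3-6(w=1)}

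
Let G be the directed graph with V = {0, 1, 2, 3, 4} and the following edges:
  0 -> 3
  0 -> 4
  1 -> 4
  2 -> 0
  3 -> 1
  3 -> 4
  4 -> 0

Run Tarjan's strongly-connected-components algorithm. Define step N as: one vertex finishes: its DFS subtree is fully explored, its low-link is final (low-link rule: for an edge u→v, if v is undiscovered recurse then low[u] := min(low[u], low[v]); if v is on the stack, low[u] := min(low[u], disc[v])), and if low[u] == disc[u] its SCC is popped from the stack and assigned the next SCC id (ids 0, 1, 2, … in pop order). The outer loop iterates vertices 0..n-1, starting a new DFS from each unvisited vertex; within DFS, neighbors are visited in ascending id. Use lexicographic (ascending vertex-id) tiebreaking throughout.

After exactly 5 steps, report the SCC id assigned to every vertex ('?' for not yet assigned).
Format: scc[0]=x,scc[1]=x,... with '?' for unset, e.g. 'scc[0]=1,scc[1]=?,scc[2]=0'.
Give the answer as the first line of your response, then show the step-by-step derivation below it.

scc[0]=0,scc[1]=0,scc[2]=1,scc[3]=0,scc[4]=0

step 1: low=(low[0]=0,low[1]=2,low[2]=?,low[3]=1,low[4]=0); scc=(scc[0]=?,scc[1]=?,scc[2]=?,scc[3]=?,scc[4]=?)
step 2: low=(low[0]=0,low[1]=0,low[2]=?,low[3]=1,low[4]=0); scc=(scc[0]=?,scc[1]=?,scc[2]=?,scc[3]=?,scc[4]=?)
step 3: low=(low[0]=0,low[1]=0,low[2]=?,low[3]=0,low[4]=0); scc=(scc[0]=?,scc[1]=?,scc[2]=?,scc[3]=?,scc[4]=?)
step 4: low=(low[0]=0,low[1]=0,low[2]=?,low[3]=0,low[4]=0); scc=(scc[0]=0,scc[1]=0,scc[2]=?,scc[3]=0,scc[4]=0)
step 5: low=(low[0]=0,low[1]=0,low[2]=4,low[3]=0,low[4]=0); scc=(scc[0]=0,scc[1]=0,scc[2]=1,scc[3]=0,scc[4]=0)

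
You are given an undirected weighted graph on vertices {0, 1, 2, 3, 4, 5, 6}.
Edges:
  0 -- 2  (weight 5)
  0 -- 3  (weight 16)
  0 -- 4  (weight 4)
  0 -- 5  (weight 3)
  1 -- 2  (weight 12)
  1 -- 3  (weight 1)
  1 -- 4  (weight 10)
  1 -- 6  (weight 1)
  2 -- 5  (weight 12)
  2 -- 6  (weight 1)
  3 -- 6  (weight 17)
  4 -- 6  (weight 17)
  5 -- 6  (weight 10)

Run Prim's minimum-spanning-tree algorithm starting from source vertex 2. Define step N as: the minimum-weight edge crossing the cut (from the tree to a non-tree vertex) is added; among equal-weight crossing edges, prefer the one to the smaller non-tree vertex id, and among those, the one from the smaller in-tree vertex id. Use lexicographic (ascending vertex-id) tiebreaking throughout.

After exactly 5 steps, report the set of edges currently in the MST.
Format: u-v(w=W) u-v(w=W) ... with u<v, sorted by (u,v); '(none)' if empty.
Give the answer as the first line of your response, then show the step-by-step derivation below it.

0-2(w=5) 0-5(w=3) 1-3(w=1) 1-6(w=1) 2-6(w=1)

step 1: add edge 2-6 (w=1); MST = {2-6(w=1)}
step 2: add edge 1-6 (w=1); MST = {1-6(w=1) 2-6(w=1)}
step 3: add edge 1-3 (w=1); MST = {1-3(w=1) 1-6(w=1) 2-6(w=1)}
step 4: add edge 0-2 (w=5); MST = {0-2(w=5) 1-3(w=1) 1-6(w=1) 2-6(w=1)}
step 5: add edge 0-5 (w=3); MST = {0-2(w=5) 0-5(w=3) 1-3(w=1) 1-6(w=1) 2-6(w=1)}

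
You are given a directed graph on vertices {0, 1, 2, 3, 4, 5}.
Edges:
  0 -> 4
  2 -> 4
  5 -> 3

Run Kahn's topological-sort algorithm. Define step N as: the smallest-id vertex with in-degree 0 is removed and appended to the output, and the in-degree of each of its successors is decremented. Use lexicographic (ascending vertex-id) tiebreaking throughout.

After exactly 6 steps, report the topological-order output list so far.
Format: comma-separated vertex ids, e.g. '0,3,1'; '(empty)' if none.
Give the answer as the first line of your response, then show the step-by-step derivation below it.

0,1,2,4,5,3

step 1: output 0; order=[0]; indeg=(0,0,0,1,1,0)
step 2: output 1; order=[0,1]; indeg=(0,0,0,1,1,0)
step 3: output 2; order=[0,1,2]; indeg=(0,0,0,1,0,0)
step 4: output 4; order=[0,1,2,4]; indeg=(0,0,0,1,0,0)
step 5: output 5; order=[0,1,2,4,5]; indeg=(0,0,0,0,0,0)
step 6: output 3; order=[0,1,2,4,5,3]; indeg=(0,0,0,0,0,0)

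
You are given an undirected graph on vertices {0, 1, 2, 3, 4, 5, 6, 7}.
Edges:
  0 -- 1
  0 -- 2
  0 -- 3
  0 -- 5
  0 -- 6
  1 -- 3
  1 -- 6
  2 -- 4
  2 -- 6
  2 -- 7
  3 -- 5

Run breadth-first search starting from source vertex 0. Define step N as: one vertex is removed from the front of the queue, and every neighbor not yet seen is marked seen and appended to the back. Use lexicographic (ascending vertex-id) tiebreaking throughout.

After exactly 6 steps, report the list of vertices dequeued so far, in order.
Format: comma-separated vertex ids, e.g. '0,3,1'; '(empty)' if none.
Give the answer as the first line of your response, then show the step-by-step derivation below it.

0,1,2,3,5,6

step 1: dequeue 0; queue=[1,2,3,5,6]; order=0
step 2: dequeue 1; queue=[2,3,5,6]; order=0,1
step 3: dequeue 2; queue=[3,5,6,4,7]; order=0,1,2
step 4: dequeue 3; queue=[5,6,4,7]; order=0,1,2,3
step 5: dequeue 5; queue=[6,4,7]; order=0,1,2,3,5
step 6: dequeue 6; queue=[4,7]; order=0,1,2,3,5,6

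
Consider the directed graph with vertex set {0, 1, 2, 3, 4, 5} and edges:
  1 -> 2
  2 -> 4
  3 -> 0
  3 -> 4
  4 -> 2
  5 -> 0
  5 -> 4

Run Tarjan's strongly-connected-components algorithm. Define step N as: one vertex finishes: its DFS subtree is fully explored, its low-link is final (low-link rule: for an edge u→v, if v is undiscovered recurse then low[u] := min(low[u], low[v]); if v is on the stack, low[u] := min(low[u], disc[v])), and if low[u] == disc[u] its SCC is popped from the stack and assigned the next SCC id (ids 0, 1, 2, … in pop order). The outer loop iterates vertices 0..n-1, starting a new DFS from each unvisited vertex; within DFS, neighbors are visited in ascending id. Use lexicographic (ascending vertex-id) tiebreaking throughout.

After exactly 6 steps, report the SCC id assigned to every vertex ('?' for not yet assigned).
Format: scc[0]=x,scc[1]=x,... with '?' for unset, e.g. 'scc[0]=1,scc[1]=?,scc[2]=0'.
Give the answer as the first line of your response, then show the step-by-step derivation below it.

scc[0]=0,scc[1]=2,scc[2]=1,scc[3]=3,scc[4]=1,scc[5]=4

step 1: low=(low[0]=0,low[1]=?,low[2]=?,low[3]=?,low[4]=?,low[5]=?); scc=(scc[0]=0,scc[1]=?,scc[2]=?,scc[3]=?,scc[4]=?,scc[5]=?)
step 2: low=(low[0]=0,low[1]=1,low[2]=2,low[3]=?,low[4]=2,low[5]=?); scc=(scc[0]=0,scc[1]=?,scc[2]=?,scc[3]=?,scc[4]=?,scc[5]=?)
step 3: low=(low[0]=0,low[1]=1,low[2]=2,low[3]=?,low[4]=2,low[5]=?); scc=(scc[0]=0,scc[1]=?,scc[2]=1,scc[3]=?,scc[4]=1,scc[5]=?)
step 4: low=(low[0]=0,low[1]=1,low[2]=2,low[3]=?,low[4]=2,low[5]=?); scc=(scc[0]=0,scc[1]=2,scc[2]=1,scc[3]=?,scc[4]=1,scc[5]=?)
step 5: low=(low[0]=0,low[1]=1,low[2]=2,low[3]=4,low[4]=2,low[5]=?); scc=(scc[0]=0,scc[1]=2,scc[2]=1,scc[3]=3,scc[4]=1,scc[5]=?)
step 6: low=(low[0]=0,low[1]=1,low[2]=2,low[3]=4,low[4]=2,low[5]=5); scc=(scc[0]=0,scc[1]=2,scc[2]=1,scc[3]=3,scc[4]=1,scc[5]=4)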